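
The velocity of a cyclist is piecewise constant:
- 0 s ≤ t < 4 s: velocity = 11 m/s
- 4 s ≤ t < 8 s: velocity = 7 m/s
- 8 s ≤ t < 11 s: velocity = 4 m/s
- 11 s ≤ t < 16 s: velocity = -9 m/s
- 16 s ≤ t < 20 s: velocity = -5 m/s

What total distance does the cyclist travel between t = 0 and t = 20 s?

Total distance travelled is ∫|v| dt — sum the magnitudes of each area piece.
0–4 s: |11| × 4 = 44 m
4–8 s: |7| × 4 = 28 m
8–11 s: |4| × 3 = 12 m
11–16 s: |-9| × 5 = 45 m
16–20 s: |-5| × 4 = 20 m
Total distance = 149 m

149 m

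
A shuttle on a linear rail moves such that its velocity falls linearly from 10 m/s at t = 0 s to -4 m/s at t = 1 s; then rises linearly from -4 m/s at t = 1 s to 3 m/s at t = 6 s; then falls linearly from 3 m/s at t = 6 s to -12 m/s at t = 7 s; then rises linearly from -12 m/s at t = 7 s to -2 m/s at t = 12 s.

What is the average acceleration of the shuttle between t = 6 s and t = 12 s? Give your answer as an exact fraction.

-5/6 m/s²

Average acceleration = Δv/Δt = (-2 − 3)/(12 − 6) = -5/6 m/s².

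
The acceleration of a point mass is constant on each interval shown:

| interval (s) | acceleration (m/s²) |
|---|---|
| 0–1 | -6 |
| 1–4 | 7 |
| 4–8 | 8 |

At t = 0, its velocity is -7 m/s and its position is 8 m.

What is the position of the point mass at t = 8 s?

On each constant-a segment, Δv = aΔt and Δx = v₀Δt + ½aΔt²; chain segment to segment.
0–1 s: v starts -7 m/s; Δx = -7·1 + ½·-6·1² = -10 m; v ends -13 m/s.
1–4 s: v starts -13 m/s; Δx = -13·3 + ½·7·3² = -7.5 m; v ends 8 m/s.
4–8 s: v starts 8 m/s; Δx = 8·4 + ½·8·4² = 96 m; v ends 40 m/s.
x(8) = 8 + Σ Δx = 86.5 m.

86.5 m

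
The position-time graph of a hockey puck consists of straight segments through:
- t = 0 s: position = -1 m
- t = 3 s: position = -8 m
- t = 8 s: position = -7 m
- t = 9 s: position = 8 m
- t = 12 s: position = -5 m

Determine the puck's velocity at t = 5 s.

0.2 m/s

Velocity is the slope of the x-t graph on 3–8 s: (-7 − -8)/(8 − 3) = 0.2 m/s.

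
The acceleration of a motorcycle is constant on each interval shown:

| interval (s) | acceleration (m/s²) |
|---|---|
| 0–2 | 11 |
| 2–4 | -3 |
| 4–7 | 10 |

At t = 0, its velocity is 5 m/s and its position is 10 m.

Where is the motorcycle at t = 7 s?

On each constant-a segment, Δv = aΔt and Δx = v₀Δt + ½aΔt²; chain segment to segment.
0–2 s: v starts 5 m/s; Δx = 5·2 + ½·11·2² = 32 m; v ends 27 m/s.
2–4 s: v starts 27 m/s; Δx = 27·2 + ½·-3·2² = 48 m; v ends 21 m/s.
4–7 s: v starts 21 m/s; Δx = 21·3 + ½·10·3² = 108 m; v ends 51 m/s.
x(7) = 10 + Σ Δx = 198 m.

198 m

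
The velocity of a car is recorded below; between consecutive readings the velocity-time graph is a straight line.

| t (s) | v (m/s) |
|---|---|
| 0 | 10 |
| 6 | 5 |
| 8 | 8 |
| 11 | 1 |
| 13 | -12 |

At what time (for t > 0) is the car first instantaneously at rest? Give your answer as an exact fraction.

v changes sign on 11–13 s (from 1 to -12); the graph is linear there, so v = 0 at t = 11 + (-1)·(13 − 11)/(-12 − 1) = 145/13 s.

t = 145/13 s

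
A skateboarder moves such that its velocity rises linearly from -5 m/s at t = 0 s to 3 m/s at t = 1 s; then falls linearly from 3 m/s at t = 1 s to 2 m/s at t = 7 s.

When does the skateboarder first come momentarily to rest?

v changes sign on 0–1 s (from -5 to 3); the graph is linear there, so v = 0 at t = 0 + (5)·(1 − 0)/(3 − -5) = 0.625 s.

t = 0.625 s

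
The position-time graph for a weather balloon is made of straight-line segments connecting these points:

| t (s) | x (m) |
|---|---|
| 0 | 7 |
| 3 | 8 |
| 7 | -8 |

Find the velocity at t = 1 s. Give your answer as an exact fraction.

Velocity is the slope of the x-t graph on 0–3 s: (8 − 7)/(3 − 0) = 1/3 m/s.

1/3 m/s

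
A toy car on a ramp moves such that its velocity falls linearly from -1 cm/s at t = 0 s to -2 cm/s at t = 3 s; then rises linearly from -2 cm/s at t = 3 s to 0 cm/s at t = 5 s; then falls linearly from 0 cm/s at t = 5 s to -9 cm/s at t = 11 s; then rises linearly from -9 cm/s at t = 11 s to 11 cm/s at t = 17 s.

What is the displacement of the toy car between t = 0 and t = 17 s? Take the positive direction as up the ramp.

Displacement is the signed area under the v-t curve.
0–3 s: ½(-1 + -2)(3) = -4.5 cm
3–5 s: ½(-2 + 0)(2) = -2 cm
5–11 s: ½(0 + -9)(6) = -27 cm
11–17 s: ½(-9 + 11)(6) = 6 cm
Net displacement = -27.5 cm

-27.5 cm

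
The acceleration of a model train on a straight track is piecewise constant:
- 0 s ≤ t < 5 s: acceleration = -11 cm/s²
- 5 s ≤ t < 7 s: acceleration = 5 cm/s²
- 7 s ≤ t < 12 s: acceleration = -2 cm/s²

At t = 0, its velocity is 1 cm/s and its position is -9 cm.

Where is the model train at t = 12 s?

On each constant-a segment, Δv = aΔt and Δx = v₀Δt + ½aΔt²; chain segment to segment.
0–5 s: v starts 1 cm/s; Δx = 1·5 + ½·-11·5² = -132.5 cm; v ends -54 cm/s.
5–7 s: v starts -54 cm/s; Δx = -54·2 + ½·5·2² = -98 cm; v ends -44 cm/s.
7–12 s: v starts -44 cm/s; Δx = -44·5 + ½·-2·5² = -245 cm; v ends -54 cm/s.
x(12) = -9 + Σ Δx = -484.5 cm.

-484.5 cm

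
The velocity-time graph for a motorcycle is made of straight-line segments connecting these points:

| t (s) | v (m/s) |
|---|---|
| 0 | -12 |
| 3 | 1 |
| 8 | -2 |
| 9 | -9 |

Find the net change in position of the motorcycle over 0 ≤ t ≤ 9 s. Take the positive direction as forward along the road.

-24.5 m

Net displacement equals the area under the velocity-time graph (areas below the axis count negative).
0–3 s: ½(-12 + 1)(3) = -16.5 m
3–8 s: ½(1 + -2)(5) = -2.5 m
8–9 s: ½(-2 + -9)(1) = -5.5 m
Net displacement = -24.5 m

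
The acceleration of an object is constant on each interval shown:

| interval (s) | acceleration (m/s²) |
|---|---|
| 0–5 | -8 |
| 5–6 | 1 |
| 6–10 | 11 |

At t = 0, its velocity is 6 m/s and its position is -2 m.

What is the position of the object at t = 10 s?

On each constant-a segment, Δv = aΔt and Δx = v₀Δt + ½aΔt²; chain segment to segment.
0–5 s: v starts 6 m/s; Δx = 6·5 + ½·-8·5² = -70 m; v ends -34 m/s.
5–6 s: v starts -34 m/s; Δx = -34·1 + ½·1·1² = -33.5 m; v ends -33 m/s.
6–10 s: v starts -33 m/s; Δx = -33·4 + ½·11·4² = -44 m; v ends 11 m/s.
x(10) = -2 + Σ Δx = -149.5 m.

-149.5 m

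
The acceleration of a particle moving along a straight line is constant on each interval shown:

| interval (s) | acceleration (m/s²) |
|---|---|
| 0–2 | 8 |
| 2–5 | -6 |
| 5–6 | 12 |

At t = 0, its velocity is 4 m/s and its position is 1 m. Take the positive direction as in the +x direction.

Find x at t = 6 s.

66 m

On each constant-a segment, Δv = aΔt and Δx = v₀Δt + ½aΔt²; chain segment to segment.
0–2 s: v starts 4 m/s; Δx = 4·2 + ½·8·2² = 24 m; v ends 20 m/s.
2–5 s: v starts 20 m/s; Δx = 20·3 + ½·-6·3² = 33 m; v ends 2 m/s.
5–6 s: v starts 2 m/s; Δx = 2·1 + ½·12·1² = 8 m; v ends 14 m/s.
x(6) = 1 + Σ Δx = 66 m.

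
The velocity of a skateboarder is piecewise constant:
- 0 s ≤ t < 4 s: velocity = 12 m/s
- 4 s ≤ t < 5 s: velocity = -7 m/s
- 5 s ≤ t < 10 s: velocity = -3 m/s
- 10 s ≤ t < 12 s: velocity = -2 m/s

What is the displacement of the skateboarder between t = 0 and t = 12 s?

22 m

Displacement is the signed area under the v-t curve.
0–4 s: 12 × 4 = 48 m
4–5 s: -7 × 1 = -7 m
5–10 s: -3 × 5 = -15 m
10–12 s: -2 × 2 = -4 m
Net displacement = 22 m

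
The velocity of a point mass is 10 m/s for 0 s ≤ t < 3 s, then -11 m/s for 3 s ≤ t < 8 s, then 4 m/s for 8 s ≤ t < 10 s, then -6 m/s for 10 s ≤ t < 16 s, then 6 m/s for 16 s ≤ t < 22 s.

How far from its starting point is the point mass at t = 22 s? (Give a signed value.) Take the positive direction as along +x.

Displacement is the signed area under the v-t curve.
0–3 s: 10 × 3 = 30 m
3–8 s: -11 × 5 = -55 m
8–10 s: 4 × 2 = 8 m
10–16 s: -6 × 6 = -36 m
16–22 s: 6 × 6 = 36 m
Net displacement = -17 m

-17 m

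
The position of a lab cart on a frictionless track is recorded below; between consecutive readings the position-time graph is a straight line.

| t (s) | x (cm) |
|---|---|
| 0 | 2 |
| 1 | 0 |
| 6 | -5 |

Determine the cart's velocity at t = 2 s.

Velocity is the slope of the x-t graph on 1–6 s: (-5 − 0)/(6 − 1) = -1 cm/s.

-1 cm/s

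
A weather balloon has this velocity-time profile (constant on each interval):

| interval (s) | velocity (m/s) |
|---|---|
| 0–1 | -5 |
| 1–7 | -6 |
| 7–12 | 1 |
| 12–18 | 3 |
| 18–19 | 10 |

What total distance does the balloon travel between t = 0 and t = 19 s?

Distance (not displacement) is the total path length: add the absolute areas under v-t.
0–1 s: |-5| × 1 = 5 m
1–7 s: |-6| × 6 = 36 m
7–12 s: |1| × 5 = 5 m
12–18 s: |3| × 6 = 18 m
18–19 s: |10| × 1 = 10 m
Total distance = 74 m

74 m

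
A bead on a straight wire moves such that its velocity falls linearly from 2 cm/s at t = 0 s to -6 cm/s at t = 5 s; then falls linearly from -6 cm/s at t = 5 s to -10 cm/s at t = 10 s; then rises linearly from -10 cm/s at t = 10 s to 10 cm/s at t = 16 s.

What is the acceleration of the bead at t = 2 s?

-1.6 cm/s²

Acceleration is the slope of the v-t graph on 0–5 s: (-6 − 2)/(5 − 0) = -1.6 cm/s².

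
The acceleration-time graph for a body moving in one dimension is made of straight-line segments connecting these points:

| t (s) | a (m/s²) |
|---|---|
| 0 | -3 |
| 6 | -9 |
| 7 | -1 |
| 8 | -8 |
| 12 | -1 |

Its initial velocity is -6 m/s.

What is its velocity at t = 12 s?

Δv equals the area under the a-t graph; then v = v₀ + Δv.
0–6 s: ½(-3 + -9)(6) = -36 m/s
6–7 s: ½(-9 + -1)(1) = -5 m/s
7–8 s: ½(-1 + -8)(1) = -4.5 m/s
8–12 s: ½(-8 + -1)(4) = -18 m/s
Δv = -63.5 m/s, so v(12) = -6 + (-63.5) = -69.5 m/s.

-69.5 m/s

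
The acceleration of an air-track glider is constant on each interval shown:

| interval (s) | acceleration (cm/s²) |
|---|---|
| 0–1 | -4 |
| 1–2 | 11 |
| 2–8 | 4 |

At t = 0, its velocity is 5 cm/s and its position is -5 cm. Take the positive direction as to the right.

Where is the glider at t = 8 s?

148.5 cm

On each constant-a segment, Δv = aΔt and Δx = v₀Δt + ½aΔt²; chain segment to segment.
0–1 s: v starts 5 cm/s; Δx = 5·1 + ½·-4·1² = 3 cm; v ends 1 cm/s.
1–2 s: v starts 1 cm/s; Δx = 1·1 + ½·11·1² = 6.5 cm; v ends 12 cm/s.
2–8 s: v starts 12 cm/s; Δx = 12·6 + ½·4·6² = 144 cm; v ends 36 cm/s.
x(8) = -5 + Σ Δx = 148.5 cm.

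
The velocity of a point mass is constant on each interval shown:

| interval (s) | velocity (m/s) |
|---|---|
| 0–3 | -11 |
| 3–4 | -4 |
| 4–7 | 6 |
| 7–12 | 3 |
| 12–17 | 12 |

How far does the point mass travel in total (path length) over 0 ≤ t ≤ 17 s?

130 m

Total distance travelled is ∫|v| dt — sum the magnitudes of each area piece.
0–3 s: |-11| × 3 = 33 m
3–4 s: |-4| × 1 = 4 m
4–7 s: |6| × 3 = 18 m
7–12 s: |3| × 5 = 15 m
12–17 s: |12| × 5 = 60 m
Total distance = 130 m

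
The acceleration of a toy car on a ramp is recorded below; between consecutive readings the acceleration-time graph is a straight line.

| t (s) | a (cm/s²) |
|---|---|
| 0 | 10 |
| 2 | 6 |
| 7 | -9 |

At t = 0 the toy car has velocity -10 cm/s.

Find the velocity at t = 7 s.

Δv equals the area under the a-t graph; then v = v₀ + Δv.
0–2 s: ½(10 + 6)(2) = 16 cm/s
2–7 s: ½(6 + -9)(5) = -7.5 cm/s
Δv = 8.5 cm/s, so v(7) = -10 + (8.5) = -1.5 cm/s.

-1.5 cm/s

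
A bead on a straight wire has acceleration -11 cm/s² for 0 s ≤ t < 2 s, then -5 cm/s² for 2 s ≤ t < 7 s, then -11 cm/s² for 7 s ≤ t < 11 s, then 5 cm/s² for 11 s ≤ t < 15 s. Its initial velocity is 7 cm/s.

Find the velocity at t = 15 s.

Δv equals the area under the a-t graph; then v = v₀ + Δv.
0–2 s: -11 × 2 = -22 cm/s
2–7 s: -5 × 5 = -25 cm/s
7–11 s: -11 × 4 = -44 cm/s
11–15 s: 5 × 4 = 20 cm/s
Δv = -71 cm/s, so v(15) = 7 + (-71) = -64 cm/s.

-64 cm/s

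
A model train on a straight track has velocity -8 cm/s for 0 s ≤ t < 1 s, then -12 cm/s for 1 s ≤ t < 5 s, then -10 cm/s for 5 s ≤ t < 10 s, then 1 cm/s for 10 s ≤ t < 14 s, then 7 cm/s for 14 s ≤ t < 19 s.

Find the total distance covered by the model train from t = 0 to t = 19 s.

Total distance travelled is ∫|v| dt — sum the magnitudes of each area piece.
0–1 s: |-8| × 1 = 8 cm
1–5 s: |-12| × 4 = 48 cm
5–10 s: |-10| × 5 = 50 cm
10–14 s: |1| × 4 = 4 cm
14–19 s: |7| × 5 = 35 cm
Total distance = 145 cm

145 cm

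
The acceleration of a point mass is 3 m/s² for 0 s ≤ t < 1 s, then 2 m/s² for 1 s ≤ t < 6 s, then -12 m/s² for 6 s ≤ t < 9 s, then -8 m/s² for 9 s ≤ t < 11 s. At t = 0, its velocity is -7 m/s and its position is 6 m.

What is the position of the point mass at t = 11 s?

-106.5 m

On each constant-a segment, Δv = aΔt and Δx = v₀Δt + ½aΔt²; chain segment to segment.
0–1 s: v starts -7 m/s; Δx = -7·1 + ½·3·1² = -5.5 m; v ends -4 m/s.
1–6 s: v starts -4 m/s; Δx = -4·5 + ½·2·5² = 5 m; v ends 6 m/s.
6–9 s: v starts 6 m/s; Δx = 6·3 + ½·-12·3² = -36 m; v ends -30 m/s.
9–11 s: v starts -30 m/s; Δx = -30·2 + ½·-8·2² = -76 m; v ends -46 m/s.
x(11) = 6 + Σ Δx = -106.5 m.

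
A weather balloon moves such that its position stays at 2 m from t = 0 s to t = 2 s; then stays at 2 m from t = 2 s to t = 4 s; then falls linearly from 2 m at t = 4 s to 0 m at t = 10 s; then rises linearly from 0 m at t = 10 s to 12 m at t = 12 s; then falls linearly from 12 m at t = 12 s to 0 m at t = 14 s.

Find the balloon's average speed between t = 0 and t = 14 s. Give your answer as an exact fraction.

13/7 m/s

Average speed = (total path length)/(elapsed time); on a piecewise-linear x-t graph the path length is Σ|Δx|.
0–2 s: |Δx| = |2 − 2| = 0 m
2–4 s: |Δx| = |2 − 2| = 0 m
4–10 s: |Δx| = |0 − 2| = 2 m
10–12 s: |Δx| = |12 − 0| = 12 m
12–14 s: |Δx| = |0 − 12| = 12 m
Total path = 26 m; average speed = 26/14 = 13/7 m/s.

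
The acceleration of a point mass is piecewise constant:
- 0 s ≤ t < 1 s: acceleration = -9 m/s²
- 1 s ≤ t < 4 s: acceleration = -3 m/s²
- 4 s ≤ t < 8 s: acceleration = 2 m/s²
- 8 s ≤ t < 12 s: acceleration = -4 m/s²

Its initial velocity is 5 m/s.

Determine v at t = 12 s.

Δv equals the area under the a-t graph; then v = v₀ + Δv.
0–1 s: -9 × 1 = -9 m/s
1–4 s: -3 × 3 = -9 m/s
4–8 s: 2 × 4 = 8 m/s
8–12 s: -4 × 4 = -16 m/s
Δv = -26 m/s, so v(12) = 5 + (-26) = -21 m/s.

-21 m/s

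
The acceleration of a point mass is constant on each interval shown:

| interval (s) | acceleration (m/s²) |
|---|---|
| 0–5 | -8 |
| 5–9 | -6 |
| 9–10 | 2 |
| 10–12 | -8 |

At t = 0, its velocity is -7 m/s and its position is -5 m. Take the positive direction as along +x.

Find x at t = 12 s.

On each constant-a segment, Δv = aΔt and Δx = v₀Δt + ½aΔt²; chain segment to segment.
0–5 s: v starts -7 m/s; Δx = -7·5 + ½·-8·5² = -135 m; v ends -47 m/s.
5–9 s: v starts -47 m/s; Δx = -47·4 + ½·-6·4² = -236 m; v ends -71 m/s.
9–10 s: v starts -71 m/s; Δx = -71·1 + ½·2·1² = -70 m; v ends -69 m/s.
10–12 s: v starts -69 m/s; Δx = -69·2 + ½·-8·2² = -154 m; v ends -85 m/s.
x(12) = -5 + Σ Δx = -600 m.

-600 m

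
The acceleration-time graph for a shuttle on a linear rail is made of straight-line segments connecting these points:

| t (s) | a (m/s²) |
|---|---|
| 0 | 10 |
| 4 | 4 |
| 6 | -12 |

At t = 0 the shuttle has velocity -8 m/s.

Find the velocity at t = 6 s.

Δv equals the area under the a-t graph; then v = v₀ + Δv.
0–4 s: ½(10 + 4)(4) = 28 m/s
4–6 s: ½(4 + -12)(2) = -8 m/s
Δv = 20 m/s, so v(6) = -8 + (20) = 12 m/s.

12 m/s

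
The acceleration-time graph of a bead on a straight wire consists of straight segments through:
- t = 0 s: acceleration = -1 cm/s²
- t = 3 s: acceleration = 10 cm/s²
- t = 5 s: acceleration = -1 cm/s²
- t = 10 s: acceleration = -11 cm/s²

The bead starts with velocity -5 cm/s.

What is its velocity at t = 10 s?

-12.5 cm/s

Δv equals the area under the a-t graph; then v = v₀ + Δv.
0–3 s: ½(-1 + 10)(3) = 13.5 cm/s
3–5 s: ½(10 + -1)(2) = 9 cm/s
5–10 s: ½(-1 + -11)(5) = -30 cm/s
Δv = -7.5 cm/s, so v(10) = -5 + (-7.5) = -12.5 cm/s.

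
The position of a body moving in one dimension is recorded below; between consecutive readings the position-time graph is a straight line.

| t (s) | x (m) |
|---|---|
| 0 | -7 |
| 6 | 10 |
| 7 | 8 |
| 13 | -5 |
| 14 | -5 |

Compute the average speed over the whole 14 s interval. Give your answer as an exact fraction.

Average speed = (total path length)/(elapsed time); on a piecewise-linear x-t graph the path length is Σ|Δx|.
0–6 s: |Δx| = |10 − -7| = 17 m
6–7 s: |Δx| = |8 − 10| = 2 m
7–13 s: |Δx| = |-5 − 8| = 13 m
13–14 s: |Δx| = |-5 − -5| = 0 m
Total path = 32 m; average speed = 32/14 = 16/7 m/s.

16/7 m/s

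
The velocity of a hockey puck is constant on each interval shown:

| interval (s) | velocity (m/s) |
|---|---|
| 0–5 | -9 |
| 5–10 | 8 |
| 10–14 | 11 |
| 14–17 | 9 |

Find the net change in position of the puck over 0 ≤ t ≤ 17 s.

66 m

Net displacement equals the area under the velocity-time graph (areas below the axis count negative).
0–5 s: -9 × 5 = -45 m
5–10 s: 8 × 5 = 40 m
10–14 s: 11 × 4 = 44 m
14–17 s: 9 × 3 = 27 m
Net displacement = 66 m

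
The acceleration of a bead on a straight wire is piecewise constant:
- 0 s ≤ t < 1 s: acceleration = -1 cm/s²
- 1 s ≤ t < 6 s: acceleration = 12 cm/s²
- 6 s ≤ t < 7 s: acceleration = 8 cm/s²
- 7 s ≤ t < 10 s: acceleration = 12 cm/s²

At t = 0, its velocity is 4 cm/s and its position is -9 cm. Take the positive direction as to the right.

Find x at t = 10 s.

493.5 cm

On each constant-a segment, Δv = aΔt and Δx = v₀Δt + ½aΔt²; chain segment to segment.
0–1 s: v starts 4 cm/s; Δx = 4·1 + ½·-1·1² = 3.5 cm; v ends 3 cm/s.
1–6 s: v starts 3 cm/s; Δx = 3·5 + ½·12·5² = 165 cm; v ends 63 cm/s.
6–7 s: v starts 63 cm/s; Δx = 63·1 + ½·8·1² = 67 cm; v ends 71 cm/s.
7–10 s: v starts 71 cm/s; Δx = 71·3 + ½·12·3² = 267 cm; v ends 107 cm/s.
x(10) = -9 + Σ Δx = 493.5 cm.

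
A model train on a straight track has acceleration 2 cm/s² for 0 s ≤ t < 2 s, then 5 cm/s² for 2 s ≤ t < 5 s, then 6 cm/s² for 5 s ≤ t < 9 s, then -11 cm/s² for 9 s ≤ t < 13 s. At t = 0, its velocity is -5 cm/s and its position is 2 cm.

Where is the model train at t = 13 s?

On each constant-a segment, Δv = aΔt and Δx = v₀Δt + ½aΔt²; chain segment to segment.
0–2 s: v starts -5 cm/s; Δx = -5·2 + ½·2·2² = -6 cm; v ends -1 cm/s.
2–5 s: v starts -1 cm/s; Δx = -1·3 + ½·5·3² = 19.5 cm; v ends 14 cm/s.
5–9 s: v starts 14 cm/s; Δx = 14·4 + ½·6·4² = 104 cm; v ends 38 cm/s.
9–13 s: v starts 38 cm/s; Δx = 38·4 + ½·-11·4² = 64 cm; v ends -6 cm/s.
x(13) = 2 + Σ Δx = 183.5 cm.

183.5 cm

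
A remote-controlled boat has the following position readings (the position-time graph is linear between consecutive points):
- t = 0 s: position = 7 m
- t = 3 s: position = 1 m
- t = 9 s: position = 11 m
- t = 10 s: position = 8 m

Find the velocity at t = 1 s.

Velocity is the slope of the x-t graph on 0–3 s: (1 − 7)/(3 − 0) = -2 m/s.

-2 m/s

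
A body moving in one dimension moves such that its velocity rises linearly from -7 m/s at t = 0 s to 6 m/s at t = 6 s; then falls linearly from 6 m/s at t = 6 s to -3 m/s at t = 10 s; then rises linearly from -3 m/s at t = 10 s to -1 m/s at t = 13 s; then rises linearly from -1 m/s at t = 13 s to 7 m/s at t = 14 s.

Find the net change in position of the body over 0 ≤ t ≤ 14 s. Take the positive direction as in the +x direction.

Displacement is the signed area under the v-t curve.
0–6 s: ½(-7 + 6)(6) = -3 m
6–10 s: ½(6 + -3)(4) = 6 m
10–13 s: ½(-3 + -1)(3) = -6 m
13–14 s: ½(-1 + 7)(1) = 3 m
Net displacement = 0 m

0 m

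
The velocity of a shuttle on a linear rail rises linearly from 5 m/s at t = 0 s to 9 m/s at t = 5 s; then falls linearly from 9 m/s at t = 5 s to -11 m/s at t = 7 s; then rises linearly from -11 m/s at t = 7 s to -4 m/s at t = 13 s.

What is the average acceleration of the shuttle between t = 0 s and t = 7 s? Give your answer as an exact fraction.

Average acceleration = Δv/Δt = (-11 − 5)/(7 − 0) = -16/7 m/s².

-16/7 m/s²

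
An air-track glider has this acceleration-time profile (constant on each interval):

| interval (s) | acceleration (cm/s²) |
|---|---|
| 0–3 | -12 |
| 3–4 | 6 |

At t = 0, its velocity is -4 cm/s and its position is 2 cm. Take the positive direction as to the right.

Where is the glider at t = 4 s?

On each constant-a segment, Δv = aΔt and Δx = v₀Δt + ½aΔt²; chain segment to segment.
0–3 s: v starts -4 cm/s; Δx = -4·3 + ½·-12·3² = -66 cm; v ends -40 cm/s.
3–4 s: v starts -40 cm/s; Δx = -40·1 + ½·6·1² = -37 cm; v ends -34 cm/s.
x(4) = 2 + Σ Δx = -101 cm.

-101 cm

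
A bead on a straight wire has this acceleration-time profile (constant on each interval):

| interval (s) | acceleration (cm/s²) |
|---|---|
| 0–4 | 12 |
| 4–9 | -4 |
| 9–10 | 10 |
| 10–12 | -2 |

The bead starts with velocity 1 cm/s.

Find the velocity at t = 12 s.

Δv equals the area under the a-t graph; then v = v₀ + Δv.
0–4 s: 12 × 4 = 48 cm/s
4–9 s: -4 × 5 = -20 cm/s
9–10 s: 10 × 1 = 10 cm/s
10–12 s: -2 × 2 = -4 cm/s
Δv = 34 cm/s, so v(12) = 1 + (34) = 35 cm/s.

35 cm/s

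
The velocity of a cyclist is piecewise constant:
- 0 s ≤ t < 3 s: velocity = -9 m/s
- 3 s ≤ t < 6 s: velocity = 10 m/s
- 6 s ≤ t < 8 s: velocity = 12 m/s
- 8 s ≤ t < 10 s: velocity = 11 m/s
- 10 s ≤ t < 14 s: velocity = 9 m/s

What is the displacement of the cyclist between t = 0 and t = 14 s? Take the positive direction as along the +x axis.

Net displacement equals the area under the velocity-time graph (areas below the axis count negative).
0–3 s: -9 × 3 = -27 m
3–6 s: 10 × 3 = 30 m
6–8 s: 12 × 2 = 24 m
8–10 s: 11 × 2 = 22 m
10–14 s: 9 × 4 = 36 m
Net displacement = 85 m

85 m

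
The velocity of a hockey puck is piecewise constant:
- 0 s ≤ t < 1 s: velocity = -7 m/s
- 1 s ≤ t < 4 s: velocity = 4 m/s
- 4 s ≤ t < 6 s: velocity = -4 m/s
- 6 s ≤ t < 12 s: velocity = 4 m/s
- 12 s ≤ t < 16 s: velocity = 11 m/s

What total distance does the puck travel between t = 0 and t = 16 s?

95 m

Total distance travelled is ∫|v| dt — sum the magnitudes of each area piece.
0–1 s: |-7| × 1 = 7 m
1–4 s: |4| × 3 = 12 m
4–6 s: |-4| × 2 = 8 m
6–12 s: |4| × 6 = 24 m
12–16 s: |11| × 4 = 44 m
Total distance = 95 m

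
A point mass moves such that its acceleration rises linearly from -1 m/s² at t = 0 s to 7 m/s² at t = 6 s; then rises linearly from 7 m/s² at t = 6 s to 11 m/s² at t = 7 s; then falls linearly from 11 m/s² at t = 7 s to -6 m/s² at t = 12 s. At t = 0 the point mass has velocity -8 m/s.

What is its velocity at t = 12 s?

31.5 m/s

Δv equals the area under the a-t graph; then v = v₀ + Δv.
0–6 s: ½(-1 + 7)(6) = 18 m/s
6–7 s: ½(7 + 11)(1) = 9 m/s
7–12 s: ½(11 + -6)(5) = 12.5 m/s
Δv = 39.5 m/s, so v(12) = -8 + (39.5) = 31.5 m/s.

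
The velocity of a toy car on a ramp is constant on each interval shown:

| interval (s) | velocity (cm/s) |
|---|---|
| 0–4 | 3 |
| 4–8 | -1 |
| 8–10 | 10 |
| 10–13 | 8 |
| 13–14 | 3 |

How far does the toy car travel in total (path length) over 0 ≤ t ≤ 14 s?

63 cm

Total distance travelled is ∫|v| dt — sum the magnitudes of each area piece.
0–4 s: |3| × 4 = 12 cm
4–8 s: |-1| × 4 = 4 cm
8–10 s: |10| × 2 = 20 cm
10–13 s: |8| × 3 = 24 cm
13–14 s: |3| × 1 = 3 cm
Total distance = 63 cm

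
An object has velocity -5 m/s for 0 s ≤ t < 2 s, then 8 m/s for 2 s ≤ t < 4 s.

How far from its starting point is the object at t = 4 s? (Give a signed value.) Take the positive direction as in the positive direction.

6 m

Displacement is the signed area under the v-t curve.
0–2 s: -5 × 2 = -10 m
2–4 s: 8 × 2 = 16 m
Net displacement = 6 m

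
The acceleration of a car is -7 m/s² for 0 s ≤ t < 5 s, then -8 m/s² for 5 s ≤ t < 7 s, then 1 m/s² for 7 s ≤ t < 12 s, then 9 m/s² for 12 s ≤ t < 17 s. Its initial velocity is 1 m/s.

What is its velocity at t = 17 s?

0 m/s

Δv equals the area under the a-t graph; then v = v₀ + Δv.
0–5 s: -7 × 5 = -35 m/s
5–7 s: -8 × 2 = -16 m/s
7–12 s: 1 × 5 = 5 m/s
12–17 s: 9 × 5 = 45 m/s
Δv = -1 m/s, so v(17) = 1 + (-1) = 0 m/s.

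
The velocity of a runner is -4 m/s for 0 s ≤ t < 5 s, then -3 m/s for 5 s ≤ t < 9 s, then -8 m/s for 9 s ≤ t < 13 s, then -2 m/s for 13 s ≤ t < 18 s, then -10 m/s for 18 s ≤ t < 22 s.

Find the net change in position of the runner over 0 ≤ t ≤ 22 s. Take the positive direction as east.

-114 m

Net displacement equals the area under the velocity-time graph (areas below the axis count negative).
0–5 s: -4 × 5 = -20 m
5–9 s: -3 × 4 = -12 m
9–13 s: -8 × 4 = -32 m
13–18 s: -2 × 5 = -10 m
18–22 s: -10 × 4 = -40 m
Net displacement = -114 m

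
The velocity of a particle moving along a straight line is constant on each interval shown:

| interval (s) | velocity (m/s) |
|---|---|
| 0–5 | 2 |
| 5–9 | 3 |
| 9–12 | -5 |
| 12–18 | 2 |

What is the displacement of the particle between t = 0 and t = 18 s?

Net displacement equals the area under the velocity-time graph (areas below the axis count negative).
0–5 s: 2 × 5 = 10 m
5–9 s: 3 × 4 = 12 m
9–12 s: -5 × 3 = -15 m
12–18 s: 2 × 6 = 12 m
Net displacement = 19 m

19 m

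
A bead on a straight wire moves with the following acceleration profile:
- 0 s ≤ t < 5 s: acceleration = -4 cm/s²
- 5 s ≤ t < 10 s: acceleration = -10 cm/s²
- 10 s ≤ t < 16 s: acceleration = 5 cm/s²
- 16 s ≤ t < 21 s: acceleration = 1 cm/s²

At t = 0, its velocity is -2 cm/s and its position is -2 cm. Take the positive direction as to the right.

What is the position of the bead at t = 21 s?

On each constant-a segment, Δv = aΔt and Δx = v₀Δt + ½aΔt²; chain segment to segment.
0–5 s: v starts -2 cm/s; Δx = -2·5 + ½·-4·5² = -60 cm; v ends -22 cm/s.
5–10 s: v starts -22 cm/s; Δx = -22·5 + ½·-10·5² = -235 cm; v ends -72 cm/s.
10–16 s: v starts -72 cm/s; Δx = -72·6 + ½·5·6² = -342 cm; v ends -42 cm/s.
16–21 s: v starts -42 cm/s; Δx = -42·5 + ½·1·5² = -197.5 cm; v ends -37 cm/s.
x(21) = -2 + Σ Δx = -836.5 cm.

-836.5 cm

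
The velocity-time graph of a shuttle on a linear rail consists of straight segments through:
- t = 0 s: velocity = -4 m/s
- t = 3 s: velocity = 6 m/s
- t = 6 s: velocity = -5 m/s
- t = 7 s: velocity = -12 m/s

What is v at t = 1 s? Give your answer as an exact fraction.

On 0–3 s the graph is linear from -4 to 6 m/s: v(1) = -4 + (6 − -4)·(1 − 0)/(3 − 0) = -2/3 m/s.

-2/3 m/s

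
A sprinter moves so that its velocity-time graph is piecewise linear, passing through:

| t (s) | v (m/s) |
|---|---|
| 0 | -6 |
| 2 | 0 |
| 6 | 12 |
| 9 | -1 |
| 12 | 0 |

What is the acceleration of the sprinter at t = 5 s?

Acceleration is the slope of the v-t graph on 2–6 s: (12 − 0)/(6 − 2) = 3 m/s².

3 m/s²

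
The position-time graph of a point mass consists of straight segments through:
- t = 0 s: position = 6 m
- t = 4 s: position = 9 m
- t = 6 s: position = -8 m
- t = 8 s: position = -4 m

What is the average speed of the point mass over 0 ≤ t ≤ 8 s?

Average speed = (total path length)/(elapsed time); on a piecewise-linear x-t graph the path length is Σ|Δx|.
0–4 s: |Δx| = |9 − 6| = 3 m
4–6 s: |Δx| = |-8 − 9| = 17 m
6–8 s: |Δx| = |-4 − -8| = 4 m
Total path = 24 m; average speed = 24/8 = 3 m/s.

3 m/s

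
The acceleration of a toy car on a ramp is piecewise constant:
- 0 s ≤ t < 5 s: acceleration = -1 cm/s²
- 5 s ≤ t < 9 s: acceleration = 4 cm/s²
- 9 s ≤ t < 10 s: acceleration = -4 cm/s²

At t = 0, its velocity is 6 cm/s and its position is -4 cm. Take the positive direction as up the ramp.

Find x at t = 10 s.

On each constant-a segment, Δv = aΔt and Δx = v₀Δt + ½aΔt²; chain segment to segment.
0–5 s: v starts 6 cm/s; Δx = 6·5 + ½·-1·5² = 17.5 cm; v ends 1 cm/s.
5–9 s: v starts 1 cm/s; Δx = 1·4 + ½·4·4² = 36 cm; v ends 17 cm/s.
9–10 s: v starts 17 cm/s; Δx = 17·1 + ½·-4·1² = 15 cm; v ends 13 cm/s.
x(10) = -4 + Σ Δx = 64.5 cm.

64.5 cm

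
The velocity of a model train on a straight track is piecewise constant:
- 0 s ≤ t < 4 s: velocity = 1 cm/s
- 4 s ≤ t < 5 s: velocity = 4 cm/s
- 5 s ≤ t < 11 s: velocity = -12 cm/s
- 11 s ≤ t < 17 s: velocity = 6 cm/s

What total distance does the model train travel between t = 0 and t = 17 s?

116 cm

Total distance travelled is ∫|v| dt — sum the magnitudes of each area piece.
0–4 s: |1| × 4 = 4 cm
4–5 s: |4| × 1 = 4 cm
5–11 s: |-12| × 6 = 72 cm
11–17 s: |6| × 6 = 36 cm
Total distance = 116 cm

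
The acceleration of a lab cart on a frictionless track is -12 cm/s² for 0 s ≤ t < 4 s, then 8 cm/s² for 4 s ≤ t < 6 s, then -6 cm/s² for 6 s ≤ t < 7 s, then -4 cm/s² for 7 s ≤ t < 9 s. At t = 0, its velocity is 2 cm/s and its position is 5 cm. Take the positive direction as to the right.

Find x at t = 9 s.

-272 cm

On each constant-a segment, Δv = aΔt and Δx = v₀Δt + ½aΔt²; chain segment to segment.
0–4 s: v starts 2 cm/s; Δx = 2·4 + ½·-12·4² = -88 cm; v ends -46 cm/s.
4–6 s: v starts -46 cm/s; Δx = -46·2 + ½·8·2² = -76 cm; v ends -30 cm/s.
6–7 s: v starts -30 cm/s; Δx = -30·1 + ½·-6·1² = -33 cm; v ends -36 cm/s.
7–9 s: v starts -36 cm/s; Δx = -36·2 + ½·-4·2² = -80 cm; v ends -44 cm/s.
x(9) = 5 + Σ Δx = -272 cm.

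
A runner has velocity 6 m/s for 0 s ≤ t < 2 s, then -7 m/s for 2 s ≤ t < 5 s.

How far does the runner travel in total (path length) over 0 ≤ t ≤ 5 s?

Total distance travelled is ∫|v| dt — sum the magnitudes of each area piece.
0–2 s: |6| × 2 = 12 m
2–5 s: |-7| × 3 = 21 m
Total distance = 33 m

33 m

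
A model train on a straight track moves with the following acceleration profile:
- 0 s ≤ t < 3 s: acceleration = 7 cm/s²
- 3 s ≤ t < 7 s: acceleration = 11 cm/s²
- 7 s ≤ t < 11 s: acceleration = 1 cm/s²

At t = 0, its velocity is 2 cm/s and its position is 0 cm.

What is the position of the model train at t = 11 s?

493.5 cm

On each constant-a segment, Δv = aΔt and Δx = v₀Δt + ½aΔt²; chain segment to segment.
0–3 s: v starts 2 cm/s; Δx = 2·3 + ½·7·3² = 37.5 cm; v ends 23 cm/s.
3–7 s: v starts 23 cm/s; Δx = 23·4 + ½·11·4² = 180 cm; v ends 67 cm/s.
7–11 s: v starts 67 cm/s; Δx = 67·4 + ½·1·4² = 276 cm; v ends 71 cm/s.
x(11) = 0 + Σ Δx = 493.5 cm.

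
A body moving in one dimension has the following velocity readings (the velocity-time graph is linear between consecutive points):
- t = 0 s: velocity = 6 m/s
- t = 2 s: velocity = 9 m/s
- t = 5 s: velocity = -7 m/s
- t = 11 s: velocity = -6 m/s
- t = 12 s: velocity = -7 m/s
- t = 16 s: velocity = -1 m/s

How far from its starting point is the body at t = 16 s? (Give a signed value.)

-43.5 m

Net displacement equals the area under the velocity-time graph (areas below the axis count negative).
0–2 s: ½(6 + 9)(2) = 15 m
2–5 s: ½(9 + -7)(3) = 3 m
5–11 s: ½(-7 + -6)(6) = -39 m
11–12 s: ½(-6 + -7)(1) = -6.5 m
12–16 s: ½(-7 + -1)(4) = -16 m
Net displacement = -43.5 m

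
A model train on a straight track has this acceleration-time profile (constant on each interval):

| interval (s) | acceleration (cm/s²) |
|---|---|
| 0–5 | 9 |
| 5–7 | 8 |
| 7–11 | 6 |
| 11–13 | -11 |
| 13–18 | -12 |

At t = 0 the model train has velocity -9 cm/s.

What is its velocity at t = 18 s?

-6 cm/s

Δv equals the area under the a-t graph; then v = v₀ + Δv.
0–5 s: 9 × 5 = 45 cm/s
5–7 s: 8 × 2 = 16 cm/s
7–11 s: 6 × 4 = 24 cm/s
11–13 s: -11 × 2 = -22 cm/s
13–18 s: -12 × 5 = -60 cm/s
Δv = 3 cm/s, so v(18) = -9 + (3) = -6 cm/s.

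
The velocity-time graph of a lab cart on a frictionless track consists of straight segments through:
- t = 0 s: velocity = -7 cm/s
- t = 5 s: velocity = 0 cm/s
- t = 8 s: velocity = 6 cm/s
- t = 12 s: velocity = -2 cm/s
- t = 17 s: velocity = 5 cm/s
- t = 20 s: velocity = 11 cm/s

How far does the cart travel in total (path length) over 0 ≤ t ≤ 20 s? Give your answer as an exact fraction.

Distance (not displacement) is the total path length: add the absolute areas under v-t.
0–5 s: |½(-7 + 0)(5)| = 17.5 cm
5–8 s: |½(0 + 6)(3)| = 9 cm
8–12 s: v = 0 at t = 11 s; triangle areas 9 + 1 = 10 cm
12–17 s: v = 0 at t = 94/7 s; triangle areas 10/7 + 125/14 = 145/14 cm
17–20 s: |½(5 + 11)(3)| = 24 cm
Total distance = 496/7 cm

496/7 cm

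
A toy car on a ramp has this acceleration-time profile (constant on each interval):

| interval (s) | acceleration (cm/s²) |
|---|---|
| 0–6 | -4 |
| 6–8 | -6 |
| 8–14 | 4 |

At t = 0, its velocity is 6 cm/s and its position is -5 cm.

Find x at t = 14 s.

-197 cm

On each constant-a segment, Δv = aΔt and Δx = v₀Δt + ½aΔt²; chain segment to segment.
0–6 s: v starts 6 cm/s; Δx = 6·6 + ½·-4·6² = -36 cm; v ends -18 cm/s.
6–8 s: v starts -18 cm/s; Δx = -18·2 + ½·-6·2² = -48 cm; v ends -30 cm/s.
8–14 s: v starts -30 cm/s; Δx = -30·6 + ½·4·6² = -108 cm; v ends -6 cm/s.
x(14) = -5 + Σ Δx = -197 cm.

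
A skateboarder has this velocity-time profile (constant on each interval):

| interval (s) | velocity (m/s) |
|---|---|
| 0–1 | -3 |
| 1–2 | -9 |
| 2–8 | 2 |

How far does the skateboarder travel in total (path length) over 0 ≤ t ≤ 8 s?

Total distance travelled is ∫|v| dt — sum the magnitudes of each area piece.
0–1 s: |-3| × 1 = 3 m
1–2 s: |-9| × 1 = 9 m
2–8 s: |2| × 6 = 12 m
Total distance = 24 m

24 m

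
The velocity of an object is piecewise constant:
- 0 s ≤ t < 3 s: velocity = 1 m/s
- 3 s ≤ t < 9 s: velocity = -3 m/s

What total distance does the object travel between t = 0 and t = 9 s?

Distance (not displacement) is the total path length: add the absolute areas under v-t.
0–3 s: |1| × 3 = 3 m
3–9 s: |-3| × 6 = 18 m
Total distance = 21 m

21 m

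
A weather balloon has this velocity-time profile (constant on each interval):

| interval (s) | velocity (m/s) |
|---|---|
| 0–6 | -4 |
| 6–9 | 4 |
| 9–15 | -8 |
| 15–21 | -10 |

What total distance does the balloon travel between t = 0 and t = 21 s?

144 m

Distance (not displacement) is the total path length: add the absolute areas under v-t.
0–6 s: |-4| × 6 = 24 m
6–9 s: |4| × 3 = 12 m
9–15 s: |-8| × 6 = 48 m
15–21 s: |-10| × 6 = 60 m
Total distance = 144 m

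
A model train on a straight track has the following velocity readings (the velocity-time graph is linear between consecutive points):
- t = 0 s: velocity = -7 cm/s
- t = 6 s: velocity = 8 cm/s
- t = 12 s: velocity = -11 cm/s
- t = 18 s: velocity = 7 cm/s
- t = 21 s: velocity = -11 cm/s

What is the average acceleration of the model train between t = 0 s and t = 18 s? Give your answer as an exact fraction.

7/9 cm/s²

Average acceleration = Δv/Δt = (7 − -7)/(18 − 0) = 7/9 cm/s².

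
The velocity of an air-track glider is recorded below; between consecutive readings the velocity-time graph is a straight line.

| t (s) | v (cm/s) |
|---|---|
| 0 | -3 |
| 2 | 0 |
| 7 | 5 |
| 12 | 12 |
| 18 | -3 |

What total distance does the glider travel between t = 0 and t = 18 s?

88.6 cm

Total distance travelled is ∫|v| dt — sum the magnitudes of each area piece.
0–2 s: |½(-3 + 0)(2)| = 3 cm
2–7 s: |½(0 + 5)(5)| = 12.5 cm
7–12 s: |½(5 + 12)(5)| = 42.5 cm
12–18 s: v = 0 at t = 16.8 s; triangle areas 28.8 + 1.8 = 30.6 cm
Total distance = 88.6 cm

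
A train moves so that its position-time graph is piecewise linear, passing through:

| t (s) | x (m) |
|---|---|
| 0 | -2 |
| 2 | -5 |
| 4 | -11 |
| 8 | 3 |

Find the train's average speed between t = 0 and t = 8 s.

2.875 m/s

Average speed = (total path length)/(elapsed time); on a piecewise-linear x-t graph the path length is Σ|Δx|.
0–2 s: |Δx| = |-5 − -2| = 3 m
2–4 s: |Δx| = |-11 − -5| = 6 m
4–8 s: |Δx| = |3 − -11| = 14 m
Total path = 23 m; average speed = 23/8 = 2.875 m/s.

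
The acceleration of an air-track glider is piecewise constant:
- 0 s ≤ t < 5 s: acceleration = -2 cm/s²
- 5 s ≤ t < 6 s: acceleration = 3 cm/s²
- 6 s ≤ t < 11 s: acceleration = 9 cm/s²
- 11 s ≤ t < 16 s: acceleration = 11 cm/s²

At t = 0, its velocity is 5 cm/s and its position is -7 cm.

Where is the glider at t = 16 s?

On each constant-a segment, Δv = aΔt and Δx = v₀Δt + ½aΔt²; chain segment to segment.
0–5 s: v starts 5 cm/s; Δx = 5·5 + ½·-2·5² = 0 cm; v ends -5 cm/s.
5–6 s: v starts -5 cm/s; Δx = -5·1 + ½·3·1² = -3.5 cm; v ends -2 cm/s.
6–11 s: v starts -2 cm/s; Δx = -2·5 + ½·9·5² = 102.5 cm; v ends 43 cm/s.
11–16 s: v starts 43 cm/s; Δx = 43·5 + ½·11·5² = 352.5 cm; v ends 98 cm/s.
x(16) = -7 + Σ Δx = 444.5 cm.

444.5 cm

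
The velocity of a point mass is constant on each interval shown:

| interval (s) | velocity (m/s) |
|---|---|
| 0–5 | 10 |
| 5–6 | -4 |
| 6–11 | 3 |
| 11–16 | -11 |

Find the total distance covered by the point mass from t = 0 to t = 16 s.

Distance (not displacement) is the total path length: add the absolute areas under v-t.
0–5 s: |10| × 5 = 50 m
5–6 s: |-4| × 1 = 4 m
6–11 s: |3| × 5 = 15 m
11–16 s: |-11| × 5 = 55 m
Total distance = 124 m

124 m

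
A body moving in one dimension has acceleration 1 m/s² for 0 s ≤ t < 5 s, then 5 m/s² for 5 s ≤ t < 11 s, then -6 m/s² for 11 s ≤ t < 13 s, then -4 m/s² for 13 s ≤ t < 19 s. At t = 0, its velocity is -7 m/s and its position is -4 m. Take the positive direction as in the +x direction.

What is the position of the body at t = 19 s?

On each constant-a segment, Δv = aΔt and Δx = v₀Δt + ½aΔt²; chain segment to segment.
0–5 s: v starts -7 m/s; Δx = -7·5 + ½·1·5² = -22.5 m; v ends -2 m/s.
5–11 s: v starts -2 m/s; Δx = -2·6 + ½·5·6² = 78 m; v ends 28 m/s.
11–13 s: v starts 28 m/s; Δx = 28·2 + ½·-6·2² = 44 m; v ends 16 m/s.
13–19 s: v starts 16 m/s; Δx = 16·6 + ½·-4·6² = 24 m; v ends -8 m/s.
x(19) = -4 + Σ Δx = 119.5 m.

119.5 m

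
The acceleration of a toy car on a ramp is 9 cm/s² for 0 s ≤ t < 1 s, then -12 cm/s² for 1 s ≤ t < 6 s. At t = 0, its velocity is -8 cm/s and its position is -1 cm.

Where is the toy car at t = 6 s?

-149.5 cm

On each constant-a segment, Δv = aΔt and Δx = v₀Δt + ½aΔt²; chain segment to segment.
0–1 s: v starts -8 cm/s; Δx = -8·1 + ½·9·1² = -3.5 cm; v ends 1 cm/s.
1–6 s: v starts 1 cm/s; Δx = 1·5 + ½·-12·5² = -145 cm; v ends -59 cm/s.
x(6) = -1 + Σ Δx = -149.5 cm.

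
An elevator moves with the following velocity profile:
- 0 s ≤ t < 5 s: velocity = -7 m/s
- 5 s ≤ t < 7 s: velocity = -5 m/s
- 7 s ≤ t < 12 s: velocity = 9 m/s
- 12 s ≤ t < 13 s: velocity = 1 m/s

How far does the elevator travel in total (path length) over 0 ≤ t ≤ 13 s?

91 m

Distance (not displacement) is the total path length: add the absolute areas under v-t.
0–5 s: |-7| × 5 = 35 m
5–7 s: |-5| × 2 = 10 m
7–12 s: |9| × 5 = 45 m
12–13 s: |1| × 1 = 1 m
Total distance = 91 m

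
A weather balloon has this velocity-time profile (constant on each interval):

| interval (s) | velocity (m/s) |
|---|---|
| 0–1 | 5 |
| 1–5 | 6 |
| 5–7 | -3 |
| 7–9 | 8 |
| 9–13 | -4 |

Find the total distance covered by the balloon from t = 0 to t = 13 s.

Total distance travelled is ∫|v| dt — sum the magnitudes of each area piece.
0–1 s: |5| × 1 = 5 m
1–5 s: |6| × 4 = 24 m
5–7 s: |-3| × 2 = 6 m
7–9 s: |8| × 2 = 16 m
9–13 s: |-4| × 4 = 16 m
Total distance = 67 m

67 m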